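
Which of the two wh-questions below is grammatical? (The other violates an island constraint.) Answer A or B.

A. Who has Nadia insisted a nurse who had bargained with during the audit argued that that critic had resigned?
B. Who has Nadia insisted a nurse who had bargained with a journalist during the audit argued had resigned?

In A, the wh-phrase is extracted from inside a complex-NP island (relative clause) (introduced by "who"), which blocks movement.
In B, the extraction path crosses only that-complement boundaries, which are transparent.
So B is grammatical.

B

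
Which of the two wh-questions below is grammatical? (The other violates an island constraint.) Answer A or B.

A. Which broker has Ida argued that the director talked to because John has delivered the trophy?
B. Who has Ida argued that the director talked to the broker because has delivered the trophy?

A

In B, the wh-phrase is extracted from inside an adjunct island (introduced by "because"), which blocks movement.
In A, the extraction path crosses only that-complement boundaries, which are transparent.
So A is grammatical.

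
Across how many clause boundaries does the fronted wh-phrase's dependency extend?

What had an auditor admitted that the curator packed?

1

"what" is extracted from the object of "packed".
Boundaries crossed, outermost first: [that] — 1 in total.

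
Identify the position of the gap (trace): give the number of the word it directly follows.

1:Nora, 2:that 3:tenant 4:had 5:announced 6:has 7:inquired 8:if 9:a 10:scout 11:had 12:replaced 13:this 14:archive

5

The displaced element is "Nora" (word 1).
It is linked across 1 clause boundary (Ø).
It functions as the subject of "inquired", so the gap sits immediately after word 5 ("announced").
Base order: That tenant had announced Nora has inquired if a scout had replaced this archive.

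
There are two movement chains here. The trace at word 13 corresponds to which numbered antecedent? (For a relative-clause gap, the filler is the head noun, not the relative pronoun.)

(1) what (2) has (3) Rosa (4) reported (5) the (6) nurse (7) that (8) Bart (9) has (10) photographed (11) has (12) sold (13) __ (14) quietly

1

The marked gap is the direct object of "sold".
Its filler is the fronted wh-phrase "what", at word 1.
(The other dependency links word 6 to a gap after word 10.)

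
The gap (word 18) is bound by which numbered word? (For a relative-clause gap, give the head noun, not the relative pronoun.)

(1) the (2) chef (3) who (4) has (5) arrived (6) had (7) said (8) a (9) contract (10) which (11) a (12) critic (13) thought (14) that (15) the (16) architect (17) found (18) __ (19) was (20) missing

9

The gap at 18 is the object of "found", inside a relative clause.
The relative pronoun is "which" (word 10); it is bound by the head noun immediately before it.
Its filler is the head noun "contract", at word 9.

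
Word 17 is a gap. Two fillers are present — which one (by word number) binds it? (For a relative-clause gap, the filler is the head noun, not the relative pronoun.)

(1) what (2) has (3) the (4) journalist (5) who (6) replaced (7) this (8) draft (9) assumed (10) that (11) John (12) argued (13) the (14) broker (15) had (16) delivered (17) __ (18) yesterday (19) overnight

The marked gap is the direct object of "delivered".
Its filler is the fronted wh-phrase "what", at word 1.
(The other dependency links word 4 to a gap after word 5.)

1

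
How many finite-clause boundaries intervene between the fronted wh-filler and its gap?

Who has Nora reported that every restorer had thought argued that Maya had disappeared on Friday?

2

"who" is extracted from the subject of "argued".
Boundaries crossed, outermost first: [that], [Ø] — 2 in total.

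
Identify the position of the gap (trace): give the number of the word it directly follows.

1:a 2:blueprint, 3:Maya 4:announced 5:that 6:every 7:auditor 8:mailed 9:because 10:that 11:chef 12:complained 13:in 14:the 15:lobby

The displaced element is "a blueprint" (word 2).
It is linked across 1 clause boundary (that).
It functions as the direct object of "mailed", so the gap sits immediately after word 8 ("mailed").
Base order: Maya announced that every auditor mailed a blueprint because that chef complained in the lobby.

8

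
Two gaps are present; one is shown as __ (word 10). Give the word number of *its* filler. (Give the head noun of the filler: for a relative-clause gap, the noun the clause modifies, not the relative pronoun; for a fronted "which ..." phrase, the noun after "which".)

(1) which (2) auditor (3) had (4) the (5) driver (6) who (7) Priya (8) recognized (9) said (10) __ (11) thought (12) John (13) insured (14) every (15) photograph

The marked gap is the subject of "thought".
Its filler is the fronted wh-phrase "which auditor", at word 2.
(The other dependency links word 5 to a gap after word 8.)

2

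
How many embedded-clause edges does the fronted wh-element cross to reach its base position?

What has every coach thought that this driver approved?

"what" is extracted from the object of "approved".
Boundaries crossed, outermost first: [that] — 1 in total.

1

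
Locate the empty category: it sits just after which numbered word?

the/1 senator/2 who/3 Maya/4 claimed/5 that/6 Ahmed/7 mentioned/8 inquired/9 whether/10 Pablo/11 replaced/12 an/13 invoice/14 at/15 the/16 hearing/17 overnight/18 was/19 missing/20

8

The displaced element is "the senator" (word 2).
It is linked across 2 clause boundaries (that → Ø).
It functions as the subject of "inquired", so the gap sits immediately after word 8 ("mentioned").
Base order: Maya claimed that Ahmed mentioned that the senator inquired whether Pablo replaced an invoice at the hearing overnight.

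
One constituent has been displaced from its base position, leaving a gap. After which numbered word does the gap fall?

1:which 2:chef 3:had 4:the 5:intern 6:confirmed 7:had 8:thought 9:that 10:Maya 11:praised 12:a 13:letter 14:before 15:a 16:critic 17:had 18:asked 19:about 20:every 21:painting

The displaced element is "which chef" (word 2).
It is linked across 1 clause boundary (Ø).
It functions as the subject of "thought", so the gap sits immediately after word 6 ("confirmed").
Base order: The intern had confirmed that which chef had thought that Maya praised a letter before a critic had asked about every painting.

6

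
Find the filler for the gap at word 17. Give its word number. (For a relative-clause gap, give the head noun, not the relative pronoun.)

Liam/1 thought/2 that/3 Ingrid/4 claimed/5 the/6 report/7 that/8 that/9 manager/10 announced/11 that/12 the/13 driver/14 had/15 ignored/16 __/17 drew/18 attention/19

7

The gap at 17 is the object of "ignored", inside a relative clause.
The relative pronoun is "that" (word 8); it is bound by the head noun immediately before it.
Its filler is the head noun "report", at word 7.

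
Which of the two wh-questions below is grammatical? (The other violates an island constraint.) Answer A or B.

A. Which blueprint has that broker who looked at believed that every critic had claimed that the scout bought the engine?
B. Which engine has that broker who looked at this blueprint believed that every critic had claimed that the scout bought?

B

In A, the wh-phrase is extracted from inside a complex-NP island (relative clause) (introduced by "who"), which blocks movement.
In B, the extraction path crosses only that-complement boundaries, which are transparent.
So B is grammatical.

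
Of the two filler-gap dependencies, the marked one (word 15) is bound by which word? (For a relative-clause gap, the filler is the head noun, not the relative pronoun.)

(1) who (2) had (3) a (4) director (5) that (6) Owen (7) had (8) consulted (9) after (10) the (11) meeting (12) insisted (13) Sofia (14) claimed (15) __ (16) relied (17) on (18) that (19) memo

1

The marked gap is the subject of "relied".
Its filler is the fronted wh-phrase "who", at word 1.
(The other dependency links word 4 to a gap after word 8.)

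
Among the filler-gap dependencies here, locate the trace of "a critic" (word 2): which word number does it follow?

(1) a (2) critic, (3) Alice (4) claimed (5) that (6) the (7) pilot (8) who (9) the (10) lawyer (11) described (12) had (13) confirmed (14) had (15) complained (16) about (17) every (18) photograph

The displaced element is "a critic" (word 2).
It is linked across 2 clause boundaries (that → Ø).
It functions as the subject of "complained", so the gap sits immediately after word 13 ("confirmed").
Base order: Alice claimed that the pilot who the lawyer described had confirmed a critic had complained about every photograph.

13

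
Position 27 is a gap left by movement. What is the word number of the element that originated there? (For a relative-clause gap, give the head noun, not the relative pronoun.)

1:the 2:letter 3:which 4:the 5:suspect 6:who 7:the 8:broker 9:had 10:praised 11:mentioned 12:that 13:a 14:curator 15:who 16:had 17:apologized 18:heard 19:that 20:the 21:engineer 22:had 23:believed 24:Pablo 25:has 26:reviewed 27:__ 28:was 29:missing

2

The gap at 27 is the object of "reviewed", inside a relative clause.
The relative pronoun is "which" (word 3); it is bound by the head noun immediately before it.
Its filler is the head noun "letter", at word 2.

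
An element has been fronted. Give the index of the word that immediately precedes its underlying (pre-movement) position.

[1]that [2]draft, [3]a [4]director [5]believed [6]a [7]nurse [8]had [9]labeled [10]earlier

The displaced element is "that draft" (word 2).
It is linked across 1 clause boundary (Ø).
It functions as the direct object of "labeled", so the gap sits immediately after word 9 ("labeled").
Base order: A director believed a nurse had labeled that draft earlier.

9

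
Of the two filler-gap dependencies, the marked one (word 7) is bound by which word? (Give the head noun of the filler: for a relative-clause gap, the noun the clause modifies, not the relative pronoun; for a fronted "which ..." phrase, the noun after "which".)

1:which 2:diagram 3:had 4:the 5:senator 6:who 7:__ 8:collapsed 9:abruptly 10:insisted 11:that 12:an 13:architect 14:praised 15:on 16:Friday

The marked gap is inside the relative clause, the subject of "collapsed".
Its filler is the head noun "senator" (via "who"), at word 5.
(The other dependency links word 2 to a gap after word 14.)

5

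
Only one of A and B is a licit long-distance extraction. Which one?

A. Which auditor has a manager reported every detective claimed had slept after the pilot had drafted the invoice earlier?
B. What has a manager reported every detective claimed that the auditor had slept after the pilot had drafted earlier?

A

In B, the wh-phrase is extracted from inside an adjunct island (introduced by "after"), which blocks movement.
In A, the extraction path crosses only that-complement boundaries, which are transparent.
So A is grammatical.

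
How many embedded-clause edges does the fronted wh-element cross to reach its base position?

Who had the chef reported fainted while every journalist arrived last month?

"who" is extracted from the subject of "fainted".
Boundaries crossed, outermost first: [Ø] — 1 in total.

1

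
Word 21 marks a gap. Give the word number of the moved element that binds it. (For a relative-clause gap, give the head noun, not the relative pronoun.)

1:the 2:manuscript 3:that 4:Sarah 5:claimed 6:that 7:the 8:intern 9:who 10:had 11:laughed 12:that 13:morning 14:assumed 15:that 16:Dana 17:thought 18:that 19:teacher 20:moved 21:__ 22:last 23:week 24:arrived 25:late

2

The gap at 21 is the object of "moved", inside a relative clause.
The relative pronoun is "that" (word 3); it is bound by the head noun immediately before it.
Its filler is the head noun "manuscript", at word 2.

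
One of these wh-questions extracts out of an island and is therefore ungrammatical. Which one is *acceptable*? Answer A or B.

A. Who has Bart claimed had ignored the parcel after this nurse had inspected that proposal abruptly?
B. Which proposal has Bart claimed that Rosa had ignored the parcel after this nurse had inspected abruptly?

A

In B, the wh-phrase is extracted from inside an adjunct island (introduced by "after"), which blocks movement.
In A, the extraction path crosses only that-complement boundaries, which are transparent.
So A is grammatical.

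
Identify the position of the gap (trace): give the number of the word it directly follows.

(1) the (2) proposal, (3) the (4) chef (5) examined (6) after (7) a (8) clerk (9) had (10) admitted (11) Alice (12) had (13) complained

The displaced element is "the proposal" (word 2).
It functions as the direct object of "examined", so the gap sits immediately after word 5 ("examined").
Base order: The chef examined the proposal after a clerk had admitted Alice had complained.

5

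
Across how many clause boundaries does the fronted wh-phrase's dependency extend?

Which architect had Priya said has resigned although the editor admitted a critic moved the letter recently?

"which architect" is extracted from the subject of "resigned".
Boundaries crossed, outermost first: [Ø] — 1 in total.

1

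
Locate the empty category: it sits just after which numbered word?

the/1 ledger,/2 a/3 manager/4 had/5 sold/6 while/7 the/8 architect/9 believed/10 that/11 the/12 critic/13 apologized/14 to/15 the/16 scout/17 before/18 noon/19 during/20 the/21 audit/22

6

The displaced element is "the ledger" (word 2).
It functions as the direct object of "sold", so the gap sits immediately after word 6 ("sold").
Base order: A manager had sold the ledger while the architect believed that the critic apologized to the scout before noon during the audit.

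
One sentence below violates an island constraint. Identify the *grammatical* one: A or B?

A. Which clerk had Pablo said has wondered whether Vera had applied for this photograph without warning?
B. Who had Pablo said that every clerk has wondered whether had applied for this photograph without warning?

In B, the wh-phrase is extracted from inside a wh-island (introduced by "whether"), which blocks movement.
In A, the extraction path crosses only that-complement boundaries, which are transparent.
So A is grammatical.

A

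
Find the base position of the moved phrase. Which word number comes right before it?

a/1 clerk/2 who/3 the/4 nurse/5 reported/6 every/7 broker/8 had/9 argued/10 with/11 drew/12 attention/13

The displaced element is "a clerk" (word 2).
It is linked across 1 clause boundary (Ø).
It functions as the object of the preposition "with" of "argued", so the gap sits immediately after word 11 ("with").
Base order: The nurse reported every broker had argued with a clerk.

11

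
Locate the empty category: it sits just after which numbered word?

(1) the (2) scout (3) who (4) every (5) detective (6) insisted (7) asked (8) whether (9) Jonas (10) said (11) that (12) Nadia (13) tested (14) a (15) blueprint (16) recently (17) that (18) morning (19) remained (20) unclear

The displaced element is "the scout" (word 2).
It is linked across 1 clause boundary (Ø).
It functions as the subject of "asked", so the gap sits immediately after word 6 ("insisted").
Base order: Every detective insisted that the scout asked whether Jonas said that Nadia tested a blueprint recently that morning.

6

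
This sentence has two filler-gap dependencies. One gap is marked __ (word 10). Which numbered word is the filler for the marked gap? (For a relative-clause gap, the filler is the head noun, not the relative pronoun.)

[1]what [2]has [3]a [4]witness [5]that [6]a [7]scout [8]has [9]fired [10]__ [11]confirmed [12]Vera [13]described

4

The marked gap is inside the relative clause, the direct object of "fired".
Its filler is the head noun "witness" (via "that"), at word 4.
(The other dependency links word 1 to a gap after word 13.)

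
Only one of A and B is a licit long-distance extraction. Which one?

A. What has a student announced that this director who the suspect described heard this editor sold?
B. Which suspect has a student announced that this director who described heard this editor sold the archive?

A

In B, the wh-phrase is extracted from inside a complex-NP island (relative clause) (introduced by "who"), which blocks movement.
In A, the extraction path crosses only that-complement boundaries, which are transparent.
So A is grammatical.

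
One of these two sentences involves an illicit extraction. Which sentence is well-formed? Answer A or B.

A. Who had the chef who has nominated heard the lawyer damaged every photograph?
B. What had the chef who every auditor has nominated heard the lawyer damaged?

B

In A, the wh-phrase is extracted from inside a complex-NP island (relative clause) (introduced by "who"), which blocks movement.
In B, the extraction path crosses only that-complement boundaries, which are transparent.
So B is grammatical.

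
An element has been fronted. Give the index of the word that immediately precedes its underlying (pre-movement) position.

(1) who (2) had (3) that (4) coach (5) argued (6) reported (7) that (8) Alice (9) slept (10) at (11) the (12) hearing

The displaced element is "who" (word 1).
It is linked across 1 clause boundary (Ø).
It functions as the subject of "reported", so the gap sits immediately after word 5 ("argued").
Base order: That coach had argued who reported that Alice slept at the hearing.

5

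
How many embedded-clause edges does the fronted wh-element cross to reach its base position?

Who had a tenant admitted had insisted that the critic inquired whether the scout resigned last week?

"who" is extracted from the subject of "insisted".
Boundaries crossed, outermost first: [Ø] — 1 in total.

1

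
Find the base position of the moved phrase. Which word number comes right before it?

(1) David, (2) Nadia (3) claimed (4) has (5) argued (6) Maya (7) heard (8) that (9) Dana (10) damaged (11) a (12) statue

The displaced element is "David" (word 1).
It is linked across 1 clause boundary (Ø).
It functions as the subject of "argued", so the gap sits immediately after word 3 ("claimed").
Base order: Nadia claimed David has argued Maya heard that Dana damaged a statue.

3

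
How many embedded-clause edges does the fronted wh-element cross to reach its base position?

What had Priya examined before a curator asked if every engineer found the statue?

0

"what" originates inside the matrix clause — no clause boundary is crossed.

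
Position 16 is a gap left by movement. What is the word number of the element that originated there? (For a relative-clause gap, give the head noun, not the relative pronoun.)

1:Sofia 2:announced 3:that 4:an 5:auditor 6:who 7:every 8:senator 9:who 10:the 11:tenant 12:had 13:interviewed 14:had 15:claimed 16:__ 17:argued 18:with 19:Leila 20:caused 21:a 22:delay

5

The gap at 16 is the subject of "argued", inside a relative clause.
The relative pronoun is "who" (word 6); it is bound by the head noun immediately before it.
Its filler is the head noun "auditor", at word 5.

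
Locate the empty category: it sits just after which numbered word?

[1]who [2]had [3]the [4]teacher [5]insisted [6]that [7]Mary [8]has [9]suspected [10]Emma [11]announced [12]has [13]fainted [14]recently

The displaced element is "who" (word 1).
It is linked across 3 clause boundaries (that → Ø → Ø).
It functions as the subject of "fainted", so the gap sits immediately after word 11 ("announced").
Base order: The teacher had insisted that Mary has suspected Emma announced that who has fainted recently.

11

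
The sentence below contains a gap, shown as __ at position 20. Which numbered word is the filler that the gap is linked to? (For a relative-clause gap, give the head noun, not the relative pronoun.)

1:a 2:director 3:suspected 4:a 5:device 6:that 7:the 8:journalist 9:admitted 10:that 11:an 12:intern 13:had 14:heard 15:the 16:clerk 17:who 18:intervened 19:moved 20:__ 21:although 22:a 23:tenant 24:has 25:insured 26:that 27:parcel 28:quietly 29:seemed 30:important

5

The gap at 20 is the object of "moved", inside a relative clause.
The relative pronoun is "that" (word 6); it is bound by the head noun immediately before it.
Its filler is the head noun "device", at word 5.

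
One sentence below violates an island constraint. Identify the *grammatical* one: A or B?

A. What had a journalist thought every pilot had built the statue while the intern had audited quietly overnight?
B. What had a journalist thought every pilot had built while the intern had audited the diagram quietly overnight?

In A, the wh-phrase is extracted from inside an adjunct island (introduced by "while"), which blocks movement.
In B, the extraction path crosses only that-complement boundaries, which are transparent.
So B is grammatical.

B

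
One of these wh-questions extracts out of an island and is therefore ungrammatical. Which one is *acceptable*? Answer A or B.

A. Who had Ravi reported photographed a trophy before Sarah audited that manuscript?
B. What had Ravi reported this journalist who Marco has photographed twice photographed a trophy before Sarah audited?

A

In B, the wh-phrase is extracted from inside an adjunct island (introduced by "before"), which blocks movement.
In A, the extraction path crosses only that-complement boundaries, which are transparent.
So A is grammatical.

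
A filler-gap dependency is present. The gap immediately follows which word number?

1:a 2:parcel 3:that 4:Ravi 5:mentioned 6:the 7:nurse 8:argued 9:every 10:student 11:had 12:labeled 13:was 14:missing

The displaced element is "a parcel" (word 2).
It is linked across 2 clause boundaries (Ø → Ø).
It functions as the direct object of "labeled", so the gap sits immediately after word 12 ("labeled").
Base order: Ravi mentioned the nurse argued every student had labeled a parcel.

12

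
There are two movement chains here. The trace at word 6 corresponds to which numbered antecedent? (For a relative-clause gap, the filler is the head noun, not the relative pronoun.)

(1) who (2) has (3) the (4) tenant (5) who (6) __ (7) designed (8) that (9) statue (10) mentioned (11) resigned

4

The marked gap is inside the relative clause, the subject of "designed".
Its filler is the head noun "tenant" (via "who"), at word 4.
(The other dependency links word 1 to a gap after word 10.)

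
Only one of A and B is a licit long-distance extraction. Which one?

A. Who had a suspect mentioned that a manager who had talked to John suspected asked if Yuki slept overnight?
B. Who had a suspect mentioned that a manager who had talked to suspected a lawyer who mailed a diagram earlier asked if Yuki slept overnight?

A

In B, the wh-phrase is extracted from inside a complex-NP island (relative clause) (introduced by "who"), which blocks movement.
In A, the extraction path crosses only that-complement boundaries, which are transparent.
So A is grammatical.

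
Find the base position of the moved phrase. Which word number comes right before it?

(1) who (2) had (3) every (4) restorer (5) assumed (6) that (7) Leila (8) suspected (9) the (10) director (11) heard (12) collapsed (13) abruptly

11

The displaced element is "who" (word 1).
It is linked across 3 clause boundaries (that → Ø → Ø).
It functions as the subject of "collapsed", so the gap sits immediately after word 11 ("heard").
Base order: Every restorer had assumed that Leila suspected the director heard who collapsed abruptly.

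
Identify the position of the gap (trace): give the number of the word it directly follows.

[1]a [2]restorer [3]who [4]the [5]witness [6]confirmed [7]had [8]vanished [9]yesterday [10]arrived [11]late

6

The displaced element is "a restorer" (word 2).
It is linked across 1 clause boundary (Ø).
It functions as the subject of "vanished", so the gap sits immediately after word 6 ("confirmed").
Base order: The witness confirmed that a restorer had vanished yesterday.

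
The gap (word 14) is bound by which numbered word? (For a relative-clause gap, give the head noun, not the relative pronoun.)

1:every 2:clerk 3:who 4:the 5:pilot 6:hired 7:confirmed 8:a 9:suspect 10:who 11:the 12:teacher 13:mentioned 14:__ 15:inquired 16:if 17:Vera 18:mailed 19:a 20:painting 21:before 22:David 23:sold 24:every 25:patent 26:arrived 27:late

The gap at 14 is the subject of "inquired", inside a relative clause.
The relative pronoun is "who" (word 10); it is bound by the head noun immediately before it.
Its filler is the head noun "suspect", at word 9.

9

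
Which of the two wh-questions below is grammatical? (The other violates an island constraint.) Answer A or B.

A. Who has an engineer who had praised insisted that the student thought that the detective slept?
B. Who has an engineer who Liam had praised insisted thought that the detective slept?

B

In A, the wh-phrase is extracted from inside a complex-NP island (relative clause) (introduced by "who"), which blocks movement.
In B, the extraction path crosses only that-complement boundaries, which are transparent.
So B is grammatical.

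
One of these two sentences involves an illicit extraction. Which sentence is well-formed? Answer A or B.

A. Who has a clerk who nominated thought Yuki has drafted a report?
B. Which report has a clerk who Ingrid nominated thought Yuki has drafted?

B

In A, the wh-phrase is extracted from inside a complex-NP island (relative clause) (introduced by "who"), which blocks movement.
In B, the extraction path crosses only that-complement boundaries, which are transparent.
So B is grammatical.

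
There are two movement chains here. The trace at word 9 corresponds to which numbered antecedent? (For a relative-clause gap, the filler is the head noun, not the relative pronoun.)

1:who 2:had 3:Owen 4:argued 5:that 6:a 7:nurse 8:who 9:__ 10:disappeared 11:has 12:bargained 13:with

7

The marked gap is inside the relative clause, the subject of "disappeared".
Its filler is the head noun "nurse" (via "who"), at word 7.
(The other dependency links word 1 to a gap after word 13.)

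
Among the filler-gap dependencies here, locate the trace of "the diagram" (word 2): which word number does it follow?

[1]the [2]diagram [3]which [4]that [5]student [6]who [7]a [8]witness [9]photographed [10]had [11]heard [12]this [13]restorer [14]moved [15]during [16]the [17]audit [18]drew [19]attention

The displaced element is "the diagram" (word 2).
It is linked across 1 clause boundary (Ø).
It functions as the direct object of "moved", so the gap sits immediately after word 14 ("moved").
Base order: That student who a witness photographed had heard this restorer moved the diagram during the audit.

14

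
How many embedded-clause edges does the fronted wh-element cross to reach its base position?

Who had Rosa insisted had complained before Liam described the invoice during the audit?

1

"who" is extracted from the subject of "complained".
Boundaries crossed, outermost first: [Ø] — 1 in total.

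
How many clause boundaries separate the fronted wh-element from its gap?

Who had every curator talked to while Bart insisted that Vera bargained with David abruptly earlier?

0

"who" originates inside the matrix clause — no clause boundary is crossed.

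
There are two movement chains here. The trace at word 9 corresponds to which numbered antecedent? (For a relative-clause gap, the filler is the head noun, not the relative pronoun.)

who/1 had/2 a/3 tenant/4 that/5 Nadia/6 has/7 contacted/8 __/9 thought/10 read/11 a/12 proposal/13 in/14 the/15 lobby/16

4

The marked gap is inside the relative clause, the direct object of "contacted".
Its filler is the head noun "tenant" (via "that"), at word 4.
(The other dependency links word 1 to a gap after word 10.)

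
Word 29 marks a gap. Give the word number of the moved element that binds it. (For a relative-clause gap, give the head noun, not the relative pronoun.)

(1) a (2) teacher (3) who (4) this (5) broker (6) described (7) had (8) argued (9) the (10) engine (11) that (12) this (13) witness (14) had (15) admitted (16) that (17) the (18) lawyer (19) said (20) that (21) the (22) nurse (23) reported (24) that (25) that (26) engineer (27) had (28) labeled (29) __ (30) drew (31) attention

10

The gap at 29 is the object of "labeled", inside a relative clause.
The relative pronoun is "that" (word 11); it is bound by the head noun immediately before it.
Its filler is the head noun "engine", at word 10.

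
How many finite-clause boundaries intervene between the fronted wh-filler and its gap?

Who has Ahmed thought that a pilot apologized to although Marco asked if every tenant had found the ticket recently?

"who" is extracted from the PP object of "apologized".
Boundaries crossed, outermost first: [that] — 1 in total.

1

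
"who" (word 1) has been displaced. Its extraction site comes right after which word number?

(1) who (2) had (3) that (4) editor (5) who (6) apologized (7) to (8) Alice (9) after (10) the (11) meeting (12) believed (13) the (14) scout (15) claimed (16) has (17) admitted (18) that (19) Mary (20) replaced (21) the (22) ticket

15

The displaced element is "who" (word 1).
It is linked across 2 clause boundaries (Ø → Ø).
It functions as the subject of "admitted", so the gap sits immediately after word 15 ("claimed").
Base order: That editor who apologized to Alice after the meeting had believed the scout claimed that who has admitted that Mary replaced the ticket.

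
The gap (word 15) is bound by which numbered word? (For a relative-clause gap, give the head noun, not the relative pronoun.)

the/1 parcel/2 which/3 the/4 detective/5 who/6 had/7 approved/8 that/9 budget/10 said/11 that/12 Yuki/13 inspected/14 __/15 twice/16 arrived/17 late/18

The gap at 15 is the object of "inspected", inside a relative clause.
The relative pronoun is "which" (word 3); it is bound by the head noun immediately before it.
Its filler is the head noun "parcel", at word 2.

2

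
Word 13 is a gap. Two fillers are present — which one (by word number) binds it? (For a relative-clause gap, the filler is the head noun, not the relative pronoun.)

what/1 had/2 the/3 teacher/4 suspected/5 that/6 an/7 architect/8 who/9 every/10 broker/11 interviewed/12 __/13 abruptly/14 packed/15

8

The marked gap is inside the relative clause, the direct object of "interviewed".
Its filler is the head noun "architect" (via "who"), at word 8.
(The other dependency links word 1 to a gap after word 15.)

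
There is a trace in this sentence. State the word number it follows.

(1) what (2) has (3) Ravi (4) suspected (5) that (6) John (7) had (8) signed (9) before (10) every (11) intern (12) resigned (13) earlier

8

The displaced element is "what" (word 1).
It is linked across 1 clause boundary (that).
It functions as the direct object of "signed", so the gap sits immediately after word 8 ("signed").
Base order: Ravi has suspected that John had signed what before every intern resigned earlier.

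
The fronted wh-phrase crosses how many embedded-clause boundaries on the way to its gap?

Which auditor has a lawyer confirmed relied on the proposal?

1

"which auditor" is extracted from the subject of "relied".
Boundaries crossed, outermost first: [Ø] — 1 in total.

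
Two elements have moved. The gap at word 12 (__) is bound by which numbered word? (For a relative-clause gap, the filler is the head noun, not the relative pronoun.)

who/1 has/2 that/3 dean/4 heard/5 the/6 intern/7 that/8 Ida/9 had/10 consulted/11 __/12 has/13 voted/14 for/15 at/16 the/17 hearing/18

The marked gap is inside the relative clause, the direct object of "consulted".
Its filler is the head noun "intern" (via "that"), at word 7.
(The other dependency links word 1 to a gap after word 15.)

7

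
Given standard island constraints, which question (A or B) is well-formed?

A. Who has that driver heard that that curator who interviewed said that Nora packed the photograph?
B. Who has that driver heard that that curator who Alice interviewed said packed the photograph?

B

In A, the wh-phrase is extracted from inside a complex-NP island (relative clause) (introduced by "who"), which blocks movement.
In B, the extraction path crosses only that-complement boundaries, which are transparent.
So B is grammatical.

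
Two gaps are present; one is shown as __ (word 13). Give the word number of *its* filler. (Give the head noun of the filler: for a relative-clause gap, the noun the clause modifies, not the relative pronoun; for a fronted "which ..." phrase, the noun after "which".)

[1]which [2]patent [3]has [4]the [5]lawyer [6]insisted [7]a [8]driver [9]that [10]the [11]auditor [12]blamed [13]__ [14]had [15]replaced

The marked gap is inside the relative clause, the direct object of "blamed".
Its filler is the head noun "driver" (via "that"), at word 8.
(The other dependency links word 2 to a gap after word 15.)

8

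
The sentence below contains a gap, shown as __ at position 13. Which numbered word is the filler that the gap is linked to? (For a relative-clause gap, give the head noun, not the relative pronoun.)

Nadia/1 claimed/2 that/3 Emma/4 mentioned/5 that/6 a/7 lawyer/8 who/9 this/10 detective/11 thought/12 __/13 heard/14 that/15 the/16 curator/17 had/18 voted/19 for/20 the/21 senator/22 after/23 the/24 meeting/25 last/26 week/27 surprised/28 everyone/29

The gap at 13 is the subject of "heard", inside a relative clause.
The relative pronoun is "who" (word 9); it is bound by the head noun immediately before it.
Its filler is the head noun "lawyer", at word 8.

8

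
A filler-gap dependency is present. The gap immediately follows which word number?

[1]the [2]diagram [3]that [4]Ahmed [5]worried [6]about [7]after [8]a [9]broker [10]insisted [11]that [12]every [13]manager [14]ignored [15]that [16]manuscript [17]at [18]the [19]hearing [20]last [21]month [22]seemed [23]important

The displaced element is "the diagram" (word 2).
It functions as the object of the preposition "about" of "worried", so the gap sits immediately after word 6 ("about").
Base order: Ahmed worried about the diagram after a broker insisted that every manager ignored that manuscript at the hearing last month.

6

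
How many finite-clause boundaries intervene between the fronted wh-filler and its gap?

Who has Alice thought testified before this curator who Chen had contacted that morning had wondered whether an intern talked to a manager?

1

"who" is extracted from the subject of "testified".
Boundaries crossed, outermost first: [Ø] — 1 in total.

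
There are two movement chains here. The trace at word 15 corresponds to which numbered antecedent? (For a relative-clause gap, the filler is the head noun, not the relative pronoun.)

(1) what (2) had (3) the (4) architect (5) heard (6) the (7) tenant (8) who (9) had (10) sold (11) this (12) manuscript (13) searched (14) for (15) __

The marked gap is the object of the preposition "for" of "searched".
Its filler is the fronted wh-phrase "what", at word 1.
(The other dependency links word 7 to a gap after word 8.)

1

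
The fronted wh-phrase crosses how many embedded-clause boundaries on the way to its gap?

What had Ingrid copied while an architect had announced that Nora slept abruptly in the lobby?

0

"what" originates inside the matrix clause — no clause boundary is crossed.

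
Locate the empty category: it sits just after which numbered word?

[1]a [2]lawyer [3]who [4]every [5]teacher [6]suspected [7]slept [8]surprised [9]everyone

The displaced element is "a lawyer" (word 2).
It is linked across 1 clause boundary (Ø).
It functions as the subject of "slept", so the gap sits immediately after word 6 ("suspected").
Base order: Every teacher suspected that a lawyer slept.

6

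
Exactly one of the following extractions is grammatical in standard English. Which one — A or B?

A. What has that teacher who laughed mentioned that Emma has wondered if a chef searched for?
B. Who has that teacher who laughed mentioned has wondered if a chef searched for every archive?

B

In A, the wh-phrase is extracted from inside a wh-island (introduced by "if"), which blocks movement.
In B, the extraction path crosses only that-complement boundaries, which are transparent.
So B is grammatical.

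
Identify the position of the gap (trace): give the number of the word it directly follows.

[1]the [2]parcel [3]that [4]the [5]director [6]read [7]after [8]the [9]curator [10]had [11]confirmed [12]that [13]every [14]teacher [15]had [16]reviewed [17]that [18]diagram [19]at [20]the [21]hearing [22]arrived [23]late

6

The displaced element is "the parcel" (word 2).
It functions as the direct object of "read", so the gap sits immediately after word 6 ("read").
Base order: The director read the parcel after the curator had confirmed that every teacher had reviewed that diagram at the hearing.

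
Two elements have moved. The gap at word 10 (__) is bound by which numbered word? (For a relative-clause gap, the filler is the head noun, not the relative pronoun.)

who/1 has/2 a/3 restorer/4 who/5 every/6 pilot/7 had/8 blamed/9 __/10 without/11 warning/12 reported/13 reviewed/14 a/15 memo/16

The marked gap is inside the relative clause, the direct object of "blamed".
Its filler is the head noun "restorer" (via "who"), at word 4.
(The other dependency links word 1 to a gap after word 13.)

4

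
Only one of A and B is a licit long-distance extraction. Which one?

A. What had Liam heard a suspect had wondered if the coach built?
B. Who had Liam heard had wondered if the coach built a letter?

B

In A, the wh-phrase is extracted from inside a wh-island (introduced by "if"), which blocks movement.
In B, the extraction path crosses only that-complement boundaries, which are transparent.
So B is grammatical.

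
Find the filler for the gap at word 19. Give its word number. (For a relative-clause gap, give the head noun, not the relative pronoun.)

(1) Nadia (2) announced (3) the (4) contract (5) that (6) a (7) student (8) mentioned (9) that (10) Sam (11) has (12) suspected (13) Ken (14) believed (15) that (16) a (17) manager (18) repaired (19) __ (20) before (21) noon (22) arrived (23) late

The gap at 19 is the object of "repaired", inside a relative clause.
The relative pronoun is "that" (word 5); it is bound by the head noun immediately before it.
Its filler is the head noun "contract", at word 4.

4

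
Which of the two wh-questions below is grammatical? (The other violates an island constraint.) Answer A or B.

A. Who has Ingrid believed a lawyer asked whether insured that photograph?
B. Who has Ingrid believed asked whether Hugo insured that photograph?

In A, the wh-phrase is extracted from inside a wh-island (introduced by "whether"), which blocks movement.
In B, the extraction path crosses only that-complement boundaries, which are transparent.
So B is grammatical.

B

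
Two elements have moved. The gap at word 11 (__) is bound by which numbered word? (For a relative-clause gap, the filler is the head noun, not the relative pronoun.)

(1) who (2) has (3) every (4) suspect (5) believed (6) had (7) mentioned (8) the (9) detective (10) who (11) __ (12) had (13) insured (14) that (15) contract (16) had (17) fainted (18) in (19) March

9

The marked gap is inside the relative clause, the subject of "insured".
Its filler is the head noun "detective" (via "who"), at word 9.
(The other dependency links word 1 to a gap after word 5.)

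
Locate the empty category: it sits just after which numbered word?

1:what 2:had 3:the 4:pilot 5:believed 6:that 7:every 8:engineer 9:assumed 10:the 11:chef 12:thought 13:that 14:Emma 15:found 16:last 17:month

The displaced element is "what" (word 1).
It is linked across 3 clause boundaries (that → Ø → that).
It functions as the direct object of "found", so the gap sits immediately after word 15 ("found").
Base order: The pilot had believed that every engineer assumed the chef thought that Emma found what last month.

15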